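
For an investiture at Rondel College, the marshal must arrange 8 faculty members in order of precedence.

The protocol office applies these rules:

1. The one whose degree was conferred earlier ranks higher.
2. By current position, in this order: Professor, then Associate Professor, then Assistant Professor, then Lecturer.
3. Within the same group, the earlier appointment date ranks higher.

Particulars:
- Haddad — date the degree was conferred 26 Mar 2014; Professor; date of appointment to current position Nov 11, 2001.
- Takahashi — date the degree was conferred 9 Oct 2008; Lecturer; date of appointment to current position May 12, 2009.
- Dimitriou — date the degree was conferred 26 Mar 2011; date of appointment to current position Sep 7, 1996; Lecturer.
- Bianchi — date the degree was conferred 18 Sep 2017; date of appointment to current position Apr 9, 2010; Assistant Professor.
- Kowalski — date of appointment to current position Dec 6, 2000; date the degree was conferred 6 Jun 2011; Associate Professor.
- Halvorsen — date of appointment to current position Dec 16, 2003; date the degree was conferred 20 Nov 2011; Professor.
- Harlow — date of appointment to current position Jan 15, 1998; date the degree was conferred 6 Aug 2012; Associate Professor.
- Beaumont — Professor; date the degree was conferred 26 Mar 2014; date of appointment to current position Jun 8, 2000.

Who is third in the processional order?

By date the degree was conferred (earlier first): Takahashi (9 Oct 2008); then Dimitriou (26 Mar 2011); then Kowalski (6 Jun 2011); then Halvorsen (20 Nov 2011); then Harlow (6 Aug 2012); then Beaumont and Haddad (both 26 Mar 2014); then Bianchi (18 Sep 2017).
Beaumont and Haddad are each Professor, so the next rule applies.
Among Beaumont and Haddad, by date of appointment to current position (earlier first): Beaumont (Jun 8, 2000) before Haddad (Nov 11, 2001).
Order: Takahashi, Dimitriou, Kowalski, Halvorsen, Harlow, Beaumont, Haddad, Bianchi.

Kowalski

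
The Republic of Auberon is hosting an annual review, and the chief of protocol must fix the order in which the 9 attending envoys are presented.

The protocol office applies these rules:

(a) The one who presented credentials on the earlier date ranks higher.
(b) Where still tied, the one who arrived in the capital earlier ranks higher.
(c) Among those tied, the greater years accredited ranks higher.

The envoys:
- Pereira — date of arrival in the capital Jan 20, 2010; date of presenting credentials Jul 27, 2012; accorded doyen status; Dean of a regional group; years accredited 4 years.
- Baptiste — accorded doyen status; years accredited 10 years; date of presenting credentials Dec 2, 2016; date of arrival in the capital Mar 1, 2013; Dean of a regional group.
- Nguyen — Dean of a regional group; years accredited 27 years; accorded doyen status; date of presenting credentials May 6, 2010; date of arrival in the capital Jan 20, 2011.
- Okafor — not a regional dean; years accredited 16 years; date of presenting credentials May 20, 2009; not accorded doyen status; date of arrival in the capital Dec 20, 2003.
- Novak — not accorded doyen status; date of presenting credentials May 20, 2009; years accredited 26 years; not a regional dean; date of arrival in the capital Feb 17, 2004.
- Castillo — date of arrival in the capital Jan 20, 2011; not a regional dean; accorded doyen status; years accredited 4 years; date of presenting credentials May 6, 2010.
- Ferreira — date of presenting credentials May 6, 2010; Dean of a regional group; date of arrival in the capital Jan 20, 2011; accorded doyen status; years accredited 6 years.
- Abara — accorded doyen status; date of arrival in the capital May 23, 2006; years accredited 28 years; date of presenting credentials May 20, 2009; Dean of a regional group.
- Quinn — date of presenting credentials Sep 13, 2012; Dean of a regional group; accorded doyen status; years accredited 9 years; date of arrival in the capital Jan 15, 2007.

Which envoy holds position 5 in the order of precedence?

By date of presenting credentials (earlier first): Okafor, Novak and Abara (each May 20, 2009); then Nguyen, Ferreira and Castillo (each May 6, 2010); then Pereira (Jul 27, 2012); then Quinn (Sep 13, 2012); then Baptiste (Dec 2, 2016).
Among Okafor, Novak and Abara, by date of arrival in the capital (earlier first): Okafor (Dec 20, 2003) before Novak (Feb 17, 2004) before Abara (May 23, 2006).
Nguyen, Ferreira and Castillo all have date of arrival in the capital Jan 20, 2011, so the next rule applies.
Among Nguyen, Ferreira and Castillo, by years accredited (higher first): Nguyen (27 years) before Ferreira (6 years) before Castillo (4 years).
Order: Okafor, Novak, Abara, Nguyen, Ferreira, Castillo, Pereira, Quinn, Baptiste.

Ferreira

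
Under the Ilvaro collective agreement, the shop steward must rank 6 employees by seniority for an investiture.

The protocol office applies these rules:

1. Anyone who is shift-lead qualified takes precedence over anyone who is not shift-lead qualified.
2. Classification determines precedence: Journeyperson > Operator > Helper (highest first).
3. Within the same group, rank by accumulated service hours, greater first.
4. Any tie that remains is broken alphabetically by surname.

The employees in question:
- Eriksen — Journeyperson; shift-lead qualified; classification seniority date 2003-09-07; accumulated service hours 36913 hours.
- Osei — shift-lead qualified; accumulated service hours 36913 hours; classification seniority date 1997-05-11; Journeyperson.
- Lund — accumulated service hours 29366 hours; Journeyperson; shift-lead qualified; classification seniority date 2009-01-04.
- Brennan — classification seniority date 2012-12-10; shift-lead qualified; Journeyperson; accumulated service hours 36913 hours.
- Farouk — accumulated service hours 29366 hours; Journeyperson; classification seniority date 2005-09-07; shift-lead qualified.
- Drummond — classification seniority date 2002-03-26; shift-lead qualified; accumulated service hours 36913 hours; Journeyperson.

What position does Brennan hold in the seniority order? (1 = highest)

1

By the first rule: Brennan, Drummond, Eriksen, Osei, Farouk and Lund (each shift-lead qualified).
Brennan, Drummond, Eriksen, Osei, Farouk and Lund are each Journeyperson, so the next rule applies.
Among Brennan, Drummond, Eriksen, Osei, Farouk and Lund, by accumulated service hours (higher first): Brennan, Drummond, Eriksen and Osei (36913 hours) before Farouk and Lund (29366 hours).
Among Brennan, Drummond, Eriksen and Osei, alphabetically by surname: Brennan before Drummond before Eriksen before Osei.
Among Farouk and Lund, alphabetically by surname: Farouk before Lund.
Order: Brennan, Drummond, Eriksen, Osei, Farouk, Lund. So position 1.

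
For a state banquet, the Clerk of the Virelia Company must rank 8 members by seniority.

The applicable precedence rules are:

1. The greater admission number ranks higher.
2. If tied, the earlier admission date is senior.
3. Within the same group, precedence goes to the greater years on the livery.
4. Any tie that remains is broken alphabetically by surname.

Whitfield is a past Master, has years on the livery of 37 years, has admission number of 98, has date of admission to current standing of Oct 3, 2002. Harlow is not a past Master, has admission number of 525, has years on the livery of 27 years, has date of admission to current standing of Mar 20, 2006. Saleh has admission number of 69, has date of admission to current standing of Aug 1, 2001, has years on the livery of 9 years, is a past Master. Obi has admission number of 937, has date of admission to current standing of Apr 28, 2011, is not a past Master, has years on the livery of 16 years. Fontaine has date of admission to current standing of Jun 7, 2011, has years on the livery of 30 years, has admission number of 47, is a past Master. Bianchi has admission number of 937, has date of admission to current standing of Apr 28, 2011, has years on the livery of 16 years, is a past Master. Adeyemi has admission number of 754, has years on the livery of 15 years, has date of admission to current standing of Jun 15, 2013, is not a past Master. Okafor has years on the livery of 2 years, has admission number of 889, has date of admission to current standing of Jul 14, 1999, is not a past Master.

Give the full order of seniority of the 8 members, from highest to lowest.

Bianchi, Obi, Okafor, Adeyemi, Harlow, Whitfield, Saleh, Fontaine

By admission number (higher first): Bianchi and Obi (both 937); then Okafor (889); then Adeyemi (754); then Harlow (525); then Whitfield (98); then Saleh (69); then Fontaine (47).
Bianchi and Obi both have date of admission to current standing Apr 28, 2011, so the next rule applies.
Bianchi and Obi both have years on the livery 16 years, so the next rule applies.
Among Bianchi and Obi, alphabetically by surname: Bianchi before Obi.
Full order: Bianchi, Obi, Okafor, Adeyemi, Harlow, Whitfield, Saleh, Fontaine.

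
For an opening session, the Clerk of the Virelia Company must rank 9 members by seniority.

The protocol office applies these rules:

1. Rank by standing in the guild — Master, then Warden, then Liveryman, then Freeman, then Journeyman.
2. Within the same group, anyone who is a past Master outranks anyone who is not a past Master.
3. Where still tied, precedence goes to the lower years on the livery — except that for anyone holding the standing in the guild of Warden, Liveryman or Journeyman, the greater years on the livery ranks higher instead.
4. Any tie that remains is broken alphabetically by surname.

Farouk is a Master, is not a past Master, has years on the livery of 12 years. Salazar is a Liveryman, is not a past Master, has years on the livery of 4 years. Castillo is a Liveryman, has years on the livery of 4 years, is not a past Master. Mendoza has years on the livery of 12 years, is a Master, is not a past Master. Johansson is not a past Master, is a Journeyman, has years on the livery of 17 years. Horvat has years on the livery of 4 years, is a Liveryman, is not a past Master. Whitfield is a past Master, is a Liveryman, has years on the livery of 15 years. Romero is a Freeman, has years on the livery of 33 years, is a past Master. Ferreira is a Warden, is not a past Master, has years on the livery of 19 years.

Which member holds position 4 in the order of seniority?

By standing in the guild: Farouk and Mendoza (Master); then Ferreira (Warden); then Whitfield, Castillo, Horvat and Salazar (Liveryman); then Romero (Freeman); then Johansson (Journeyman).
Farouk and Mendoza are each not a past Master, so the next rule applies.
Farouk and Mendoza both have years on the livery 12 years, so the next rule applies.
Among Farouk and Mendoza, alphabetically by surname: Farouk before Mendoza.
Among Whitfield, Castillo, Horvat and Salazar, a past Master before not a past Master: Whitfield (a past Master) before Castillo, Horvat and Salazar (not a past Master).
Castillo, Horvat and Salazar all have years on the livery 4 years, so the next rule applies.
Among Castillo, Horvat and Salazar, alphabetically by surname: Castillo before Horvat before Salazar.
Order: Farouk, Mendoza, Ferreira, Whitfield, Castillo, Horvat, Salazar, Romero, Johansson.

Whitfield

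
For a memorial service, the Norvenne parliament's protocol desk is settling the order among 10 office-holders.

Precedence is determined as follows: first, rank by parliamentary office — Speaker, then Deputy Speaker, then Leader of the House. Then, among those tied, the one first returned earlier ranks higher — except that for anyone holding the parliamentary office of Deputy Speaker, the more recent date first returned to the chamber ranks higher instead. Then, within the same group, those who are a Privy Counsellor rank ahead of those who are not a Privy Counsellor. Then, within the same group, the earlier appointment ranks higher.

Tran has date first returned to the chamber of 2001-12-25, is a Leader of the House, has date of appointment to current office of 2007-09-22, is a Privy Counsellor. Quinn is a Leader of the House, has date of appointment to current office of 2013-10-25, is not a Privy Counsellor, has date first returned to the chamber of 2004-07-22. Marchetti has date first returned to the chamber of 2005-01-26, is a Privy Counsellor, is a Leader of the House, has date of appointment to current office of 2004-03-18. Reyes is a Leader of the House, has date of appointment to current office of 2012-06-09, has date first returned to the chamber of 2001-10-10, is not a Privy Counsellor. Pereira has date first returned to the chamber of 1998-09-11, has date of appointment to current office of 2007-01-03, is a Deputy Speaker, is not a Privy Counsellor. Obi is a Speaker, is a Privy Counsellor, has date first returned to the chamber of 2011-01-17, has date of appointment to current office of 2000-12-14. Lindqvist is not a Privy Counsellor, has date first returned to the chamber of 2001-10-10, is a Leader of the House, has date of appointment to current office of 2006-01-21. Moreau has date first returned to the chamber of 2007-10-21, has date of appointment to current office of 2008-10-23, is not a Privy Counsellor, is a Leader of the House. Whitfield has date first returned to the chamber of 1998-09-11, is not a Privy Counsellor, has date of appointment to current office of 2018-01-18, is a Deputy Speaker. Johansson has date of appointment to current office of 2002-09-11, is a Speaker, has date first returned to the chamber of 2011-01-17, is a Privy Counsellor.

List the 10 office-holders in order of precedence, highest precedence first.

Obi, Johansson, Pereira, Whitfield, Lindqvist, Reyes, Tran, Quinn, Marchetti, Moreau

By parliamentary office: Obi and Johansson (Speaker); then Pereira and Whitfield (Deputy Speaker); then Lindqvist, Reyes, Tran, Quinn, Marchetti and Moreau (Leader of the House).
Obi and Johansson both have date first returned to the chamber 2011-01-17, so the next rule applies.
Obi and Johansson are each a Privy Counsellor, so the next rule applies.
Among Obi and Johansson, by date of appointment to current office (earlier first): Obi (2000-12-14) before Johansson (2002-09-11).
Pereira and Whitfield both have date first returned to the chamber 1998-09-11, so the next rule applies.
Pereira and Whitfield are each not a Privy Counsellor, so the next rule applies.
Among Pereira and Whitfield, by date of appointment to current office (earlier first): Pereira (2007-01-03) before Whitfield (2018-01-18).
Among Lindqvist, Reyes, Tran, Quinn, Marchetti and Moreau, by date first returned to the chamber (earlier first): Lindqvist and Reyes (2001-10-10) before Tran (2001-12-25) before Quinn (2004-07-22) before Marchetti (2005-01-26) before Moreau (2007-10-21).
Lindqvist and Reyes are each not a Privy Counsellor, so the next rule applies.
Among Lindqvist and Reyes, by date of appointment to current office (earlier first): Lindqvist (2006-01-21) before Reyes (2012-06-09).
Full order: Obi, Johansson, Pereira, Whitfield, Lindqvist, Reyes, Tran, Quinn, Marchetti, Moreau.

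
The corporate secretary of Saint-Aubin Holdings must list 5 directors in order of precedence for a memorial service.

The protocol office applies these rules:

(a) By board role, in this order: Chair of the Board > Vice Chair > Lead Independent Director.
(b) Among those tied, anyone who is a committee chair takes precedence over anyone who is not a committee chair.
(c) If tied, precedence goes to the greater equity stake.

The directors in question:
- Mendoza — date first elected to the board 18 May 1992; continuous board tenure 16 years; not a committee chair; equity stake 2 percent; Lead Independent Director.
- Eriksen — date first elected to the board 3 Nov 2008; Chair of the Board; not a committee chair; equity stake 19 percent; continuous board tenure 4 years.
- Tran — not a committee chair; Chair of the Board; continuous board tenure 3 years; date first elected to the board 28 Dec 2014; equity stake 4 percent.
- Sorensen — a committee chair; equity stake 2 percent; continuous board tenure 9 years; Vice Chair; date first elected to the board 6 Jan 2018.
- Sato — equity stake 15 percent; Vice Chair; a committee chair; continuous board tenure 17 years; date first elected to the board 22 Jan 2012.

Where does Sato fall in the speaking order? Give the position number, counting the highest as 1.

3

By board role: Eriksen and Tran (Chair of the Board); then Sato and Sorensen (Vice Chair); then Mendoza (Lead Independent Director).
Eriksen and Tran are each not a committee chair, so the next rule applies.
Among Eriksen and Tran, by equity stake (higher first): Eriksen (19 percent) before Tran (4 percent).
Sato and Sorensen are each a committee chair, so the next rule applies.
Among Sato and Sorensen, by equity stake (higher first): Sato (15 percent) before Sorensen (2 percent).
Order: Eriksen, Tran, Sato, Sorensen, Mendoza. So position 3.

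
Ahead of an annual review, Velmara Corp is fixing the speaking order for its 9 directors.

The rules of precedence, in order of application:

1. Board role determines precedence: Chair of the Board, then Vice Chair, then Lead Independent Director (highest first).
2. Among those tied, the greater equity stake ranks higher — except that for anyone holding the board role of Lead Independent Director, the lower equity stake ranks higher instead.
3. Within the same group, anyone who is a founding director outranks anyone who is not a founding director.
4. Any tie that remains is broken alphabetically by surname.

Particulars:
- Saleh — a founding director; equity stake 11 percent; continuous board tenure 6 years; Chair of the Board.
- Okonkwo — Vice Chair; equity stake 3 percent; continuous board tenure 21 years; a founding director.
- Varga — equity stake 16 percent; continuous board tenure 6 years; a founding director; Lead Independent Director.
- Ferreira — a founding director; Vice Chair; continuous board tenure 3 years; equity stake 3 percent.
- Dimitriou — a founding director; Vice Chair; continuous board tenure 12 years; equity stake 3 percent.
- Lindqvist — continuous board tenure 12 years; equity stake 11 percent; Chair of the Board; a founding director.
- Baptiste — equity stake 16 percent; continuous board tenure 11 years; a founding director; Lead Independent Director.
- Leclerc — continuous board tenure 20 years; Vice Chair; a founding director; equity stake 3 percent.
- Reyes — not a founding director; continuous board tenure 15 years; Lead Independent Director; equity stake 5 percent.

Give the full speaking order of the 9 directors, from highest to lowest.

By board role: Lindqvist and Saleh (Chair of the Board); then Dimitriou, Ferreira, Leclerc and Okonkwo (Vice Chair); then Reyes, Baptiste and Varga (Lead Independent Director).
Lindqvist and Saleh both have equity stake 11 percent, so the next rule applies.
Lindqvist and Saleh are each a founding director, so the next rule applies.
Among Lindqvist and Saleh, alphabetically by surname: Lindqvist before Saleh.
Dimitriou, Ferreira, Leclerc and Okonkwo all have equity stake 3 percent, so the next rule applies.
Dimitriou, Ferreira, Leclerc and Okonkwo are each a founding director, so the next rule applies.
Among Dimitriou, Ferreira, Leclerc and Okonkwo, alphabetically by surname: Dimitriou before Ferreira before Leclerc before Okonkwo.
Among Reyes, Baptiste and Varga, by equity stake (lower first) (reversed rule for this group): Reyes (5 percent) before Baptiste and Varga (16 percent).
Baptiste and Varga are each a founding director, so the next rule applies.
Among Baptiste and Varga, alphabetically by surname: Baptiste before Varga.
Full order: Lindqvist, Saleh, Dimitriou, Ferreira, Leclerc, Okonkwo, Reyes, Baptiste, Varga.

Lindqvist, Saleh, Dimitriou, Ferreira, Leclerc, Okonkwo, Reyes, Baptiste, Varga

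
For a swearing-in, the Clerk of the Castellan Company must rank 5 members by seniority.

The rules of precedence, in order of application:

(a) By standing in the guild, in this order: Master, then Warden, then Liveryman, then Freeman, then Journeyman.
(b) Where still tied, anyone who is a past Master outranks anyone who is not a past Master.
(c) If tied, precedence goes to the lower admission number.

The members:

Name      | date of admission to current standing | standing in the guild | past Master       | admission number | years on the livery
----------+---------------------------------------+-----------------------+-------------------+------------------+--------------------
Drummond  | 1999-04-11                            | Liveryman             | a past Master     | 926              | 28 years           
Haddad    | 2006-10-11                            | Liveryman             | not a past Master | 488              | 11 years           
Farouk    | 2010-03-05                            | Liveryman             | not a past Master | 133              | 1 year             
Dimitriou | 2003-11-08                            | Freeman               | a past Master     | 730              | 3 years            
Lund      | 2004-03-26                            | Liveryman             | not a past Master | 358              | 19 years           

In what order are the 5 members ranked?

By standing in the guild: Drummond, Farouk, Lund and Haddad (Liveryman); then Dimitriou (Freeman).
Among Drummond, Farouk, Lund and Haddad, a past Master before not a past Master: Drummond (a past Master) before Farouk, Lund and Haddad (not a past Master).
Among Farouk, Lund and Haddad, by admission number (lower first): Farouk (133) before Lund (358) before Haddad (488).
Full order: Drummond, Farouk, Lund, Haddad, Dimitriou.

Drummond, Farouk, Lund, Haddad, Dimitriou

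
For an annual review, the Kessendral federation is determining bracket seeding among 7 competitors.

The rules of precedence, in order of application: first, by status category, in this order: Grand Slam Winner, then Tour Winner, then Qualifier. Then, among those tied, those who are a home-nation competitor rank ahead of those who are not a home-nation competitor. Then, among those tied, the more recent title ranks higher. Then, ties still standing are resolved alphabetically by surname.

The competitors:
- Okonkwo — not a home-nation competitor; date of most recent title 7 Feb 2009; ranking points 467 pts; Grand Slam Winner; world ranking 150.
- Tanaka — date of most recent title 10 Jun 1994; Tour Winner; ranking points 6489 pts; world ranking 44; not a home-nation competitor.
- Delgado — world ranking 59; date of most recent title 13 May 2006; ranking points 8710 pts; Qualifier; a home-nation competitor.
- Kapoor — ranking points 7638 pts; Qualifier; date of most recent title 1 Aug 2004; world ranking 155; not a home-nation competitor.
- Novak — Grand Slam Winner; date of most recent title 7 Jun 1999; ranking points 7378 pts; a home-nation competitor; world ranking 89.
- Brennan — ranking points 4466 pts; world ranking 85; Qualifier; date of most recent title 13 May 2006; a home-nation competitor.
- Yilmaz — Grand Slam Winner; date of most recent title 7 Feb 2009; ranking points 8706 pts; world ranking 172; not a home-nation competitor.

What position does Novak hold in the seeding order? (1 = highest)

1

By status category: Novak, Okonkwo and Yilmaz (Grand Slam Winner); then Tanaka (Tour Winner); then Brennan, Delgado and Kapoor (Qualifier).
Among Novak, Okonkwo and Yilmaz, a home-nation competitor before not a home-nation competitor: Novak (a home-nation competitor) before Okonkwo and Yilmaz (not a home-nation competitor).
Okonkwo and Yilmaz both have date of most recent title 7 Feb 2009, so the next rule applies.
Among Okonkwo and Yilmaz, alphabetically by surname: Okonkwo before Yilmaz.
Among Brennan, Delgado and Kapoor, a home-nation competitor before not a home-nation competitor: Brennan and Delgado (a home-nation competitor) before Kapoor (not a home-nation competitor).
Brennan and Delgado both have date of most recent title 13 May 2006, so the next rule applies.
Among Brennan and Delgado, alphabetically by surname: Brennan before Delgado.
Order: Novak, Okonkwo, Yilmaz, Tanaka, Brennan, Delgado, Kapoor. So position 1.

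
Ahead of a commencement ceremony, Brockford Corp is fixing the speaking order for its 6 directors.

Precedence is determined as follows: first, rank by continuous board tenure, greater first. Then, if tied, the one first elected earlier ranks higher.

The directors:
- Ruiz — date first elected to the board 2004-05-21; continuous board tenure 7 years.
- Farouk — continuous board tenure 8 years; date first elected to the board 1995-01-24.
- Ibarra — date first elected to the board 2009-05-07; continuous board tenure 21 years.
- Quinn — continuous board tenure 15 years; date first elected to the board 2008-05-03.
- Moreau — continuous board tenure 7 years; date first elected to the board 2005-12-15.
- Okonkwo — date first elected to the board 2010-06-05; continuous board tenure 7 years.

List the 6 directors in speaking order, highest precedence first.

By continuous board tenure (higher first): Ibarra (21 years); then Quinn (15 years); then Farouk (8 years); then Ruiz, Moreau and Okonkwo (each 7 years).
Among Ruiz, Moreau and Okonkwo, by date first elected to the board (earlier first): Ruiz (2004-05-21) before Moreau (2005-12-15) before Okonkwo (2010-06-05).
Full order: Ibarra, Quinn, Farouk, Ruiz, Moreau, Okonkwo.

Ibarra, Quinn, Farouk, Ruiz, Moreau, Okonkwo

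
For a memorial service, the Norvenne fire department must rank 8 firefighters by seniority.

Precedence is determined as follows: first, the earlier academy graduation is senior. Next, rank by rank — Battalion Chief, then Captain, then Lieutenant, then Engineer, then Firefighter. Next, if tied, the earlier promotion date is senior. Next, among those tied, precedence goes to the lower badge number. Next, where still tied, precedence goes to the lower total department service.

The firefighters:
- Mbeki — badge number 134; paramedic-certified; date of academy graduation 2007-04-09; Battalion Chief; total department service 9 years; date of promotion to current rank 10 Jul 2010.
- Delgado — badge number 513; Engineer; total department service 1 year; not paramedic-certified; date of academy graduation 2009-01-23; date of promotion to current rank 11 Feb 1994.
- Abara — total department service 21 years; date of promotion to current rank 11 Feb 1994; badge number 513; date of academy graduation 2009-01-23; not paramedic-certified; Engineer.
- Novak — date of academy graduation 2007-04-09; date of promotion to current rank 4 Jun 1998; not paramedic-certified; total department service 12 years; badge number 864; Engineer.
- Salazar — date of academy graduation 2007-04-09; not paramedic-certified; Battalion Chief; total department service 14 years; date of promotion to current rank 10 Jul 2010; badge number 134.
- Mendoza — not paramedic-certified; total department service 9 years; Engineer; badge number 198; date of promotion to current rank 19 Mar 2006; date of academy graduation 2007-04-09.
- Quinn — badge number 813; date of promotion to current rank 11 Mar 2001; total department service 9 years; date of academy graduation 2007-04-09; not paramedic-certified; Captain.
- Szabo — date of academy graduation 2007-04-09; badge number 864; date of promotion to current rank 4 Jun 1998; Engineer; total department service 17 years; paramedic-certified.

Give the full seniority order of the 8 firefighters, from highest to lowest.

Mbeki, Salazar, Quinn, Novak, Szabo, Mendoza, Delgado, Abara

By date of academy graduation (earlier first): Mbeki, Salazar, Quinn, Novak, Szabo and Mendoza (each 2007-04-09); then Delgado and Abara (both 2009-01-23).
Among Mbeki, Salazar, Quinn, Novak, Szabo and Mendoza, by rank: Mbeki and Salazar (Battalion Chief) before Quinn (Captain) before Novak, Szabo and Mendoza (Engineer).
Mbeki and Salazar both have date of promotion to current rank 10 Jul 2010, so the next rule applies.
Mbeki and Salazar both have badge number 134, so the next rule applies.
Among Mbeki and Salazar, by total department service (lower first): Mbeki (9 years) before Salazar (14 years).
Among Novak, Szabo and Mendoza, by date of promotion to current rank (earlier first): Novak and Szabo (4 Jun 1998) before Mendoza (19 Mar 2006).
Novak and Szabo both have badge number 864, so the next rule applies.
Among Novak and Szabo, by total department service (lower first): Novak (12 years) before Szabo (17 years).
Delgado and Abara are each Engineer, so the next rule applies.
Delgado and Abara both have date of promotion to current rank 11 Feb 1994, so the next rule applies.
Delgado and Abara both have badge number 513, so the next rule applies.
Among Delgado and Abara, by total department service (lower first): Delgado (1 year) before Abara (21 years).
Full order: Mbeki, Salazar, Quinn, Novak, Szabo, Mendoza, Delgado, Abara.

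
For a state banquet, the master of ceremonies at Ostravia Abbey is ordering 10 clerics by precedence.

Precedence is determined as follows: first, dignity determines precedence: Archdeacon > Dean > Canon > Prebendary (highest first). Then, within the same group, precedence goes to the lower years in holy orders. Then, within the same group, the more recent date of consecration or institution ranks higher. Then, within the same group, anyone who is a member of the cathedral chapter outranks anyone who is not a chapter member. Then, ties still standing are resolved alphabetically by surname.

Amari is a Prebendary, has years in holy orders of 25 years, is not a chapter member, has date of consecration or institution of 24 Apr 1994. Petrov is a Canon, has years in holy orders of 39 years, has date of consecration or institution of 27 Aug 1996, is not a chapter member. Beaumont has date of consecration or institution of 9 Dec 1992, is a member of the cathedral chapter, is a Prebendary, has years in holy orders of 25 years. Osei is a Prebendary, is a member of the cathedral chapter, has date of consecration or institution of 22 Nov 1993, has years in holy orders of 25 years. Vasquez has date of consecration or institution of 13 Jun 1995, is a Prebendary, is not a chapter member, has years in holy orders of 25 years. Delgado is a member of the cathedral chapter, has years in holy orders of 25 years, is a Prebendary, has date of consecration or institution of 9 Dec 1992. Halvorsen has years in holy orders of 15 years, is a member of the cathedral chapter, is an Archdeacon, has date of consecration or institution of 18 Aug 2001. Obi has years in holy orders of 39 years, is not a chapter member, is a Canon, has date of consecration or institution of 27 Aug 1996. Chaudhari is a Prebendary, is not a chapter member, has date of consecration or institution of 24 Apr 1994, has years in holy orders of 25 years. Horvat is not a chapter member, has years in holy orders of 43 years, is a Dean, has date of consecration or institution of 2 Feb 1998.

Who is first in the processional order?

By dignity: Halvorsen (Archdeacon); then Horvat (Dean); then Obi and Petrov (Canon); then Vasquez, Amari, Chaudhari, Osei, Beaumont and Delgado (Prebendary).
Obi and Petrov both have years in holy orders 39 years, so the next rule applies.
Obi and Petrov both have date of consecration or institution 27 Aug 1996, so the next rule applies.
Obi and Petrov are each not a chapter member, so the next rule applies.
Among Obi and Petrov, alphabetically by surname: Obi before Petrov.
Vasquez, Amari, Chaudhari, Osei, Beaumont and Delgado all have years in holy orders 25 years, so the next rule applies.
Among Vasquez, Amari, Chaudhari, Osei, Beaumont and Delgado, by date of consecration or institution (later first): Vasquez (13 Jun 1995) before Amari and Chaudhari (24 Apr 1994) before Osei (22 Nov 1993) before Beaumont and Delgado (9 Dec 1992).
Amari and Chaudhari are each not a chapter member, so the next rule applies.
Among Amari and Chaudhari, alphabetically by surname: Amari before Chaudhari.
Beaumont and Delgado are each a member of the cathedral chapter, so the next rule applies.
Among Beaumont and Delgado, alphabetically by surname: Beaumont before Delgado.
Order: Halvorsen, Horvat, Obi, Petrov, Vasquez, Amari, Chaudhari, Osei, Beaumont, Delgado.

Halvorsen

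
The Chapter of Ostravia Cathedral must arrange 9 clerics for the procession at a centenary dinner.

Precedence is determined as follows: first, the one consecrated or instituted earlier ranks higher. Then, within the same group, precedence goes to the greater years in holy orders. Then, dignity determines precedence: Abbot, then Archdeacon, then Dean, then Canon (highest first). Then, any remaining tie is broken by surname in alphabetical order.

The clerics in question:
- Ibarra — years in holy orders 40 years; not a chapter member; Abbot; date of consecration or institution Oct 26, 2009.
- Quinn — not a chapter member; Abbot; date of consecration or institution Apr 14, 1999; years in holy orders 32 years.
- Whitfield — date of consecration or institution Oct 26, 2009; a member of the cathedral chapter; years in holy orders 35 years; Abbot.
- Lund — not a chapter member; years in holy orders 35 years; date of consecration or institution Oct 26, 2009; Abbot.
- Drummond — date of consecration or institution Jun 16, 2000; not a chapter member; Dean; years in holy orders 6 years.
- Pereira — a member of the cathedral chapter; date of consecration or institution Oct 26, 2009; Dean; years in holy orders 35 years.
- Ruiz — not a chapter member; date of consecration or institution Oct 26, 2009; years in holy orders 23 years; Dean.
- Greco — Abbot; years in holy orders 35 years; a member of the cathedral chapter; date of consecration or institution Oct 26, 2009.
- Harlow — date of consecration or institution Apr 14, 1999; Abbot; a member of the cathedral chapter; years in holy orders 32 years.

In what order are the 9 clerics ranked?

By date of consecration or institution (earlier first): Harlow and Quinn (both Apr 14, 1999); then Drummond (Jun 16, 2000); then Ibarra, Greco, Lund, Whitfield, Pereira and Ruiz (each Oct 26, 2009).
Harlow and Quinn both have years in holy orders 32 years, so the next rule applies.
Harlow and Quinn are each Abbot, so the next rule applies.
Among Harlow and Quinn, alphabetically by surname: Harlow before Quinn.
Among Ibarra, Greco, Lund, Whitfield, Pereira and Ruiz, by years in holy orders (higher first): Ibarra (40 years) before Greco, Lund, Whitfield and Pereira (35 years) before Ruiz (23 years).
Among Greco, Lund, Whitfield and Pereira, by dignity: Greco, Lund and Whitfield (Abbot) before Pereira (Dean).
Among Greco, Lund and Whitfield, alphabetically by surname: Greco before Lund before Whitfield.
Full order: Harlow, Quinn, Drummond, Ibarra, Greco, Lund, Whitfield, Pereira, Ruiz.

Harlow, Quinn, Drummond, Ibarra, Greco, Lund, Whitfield, Pereira, Ruiz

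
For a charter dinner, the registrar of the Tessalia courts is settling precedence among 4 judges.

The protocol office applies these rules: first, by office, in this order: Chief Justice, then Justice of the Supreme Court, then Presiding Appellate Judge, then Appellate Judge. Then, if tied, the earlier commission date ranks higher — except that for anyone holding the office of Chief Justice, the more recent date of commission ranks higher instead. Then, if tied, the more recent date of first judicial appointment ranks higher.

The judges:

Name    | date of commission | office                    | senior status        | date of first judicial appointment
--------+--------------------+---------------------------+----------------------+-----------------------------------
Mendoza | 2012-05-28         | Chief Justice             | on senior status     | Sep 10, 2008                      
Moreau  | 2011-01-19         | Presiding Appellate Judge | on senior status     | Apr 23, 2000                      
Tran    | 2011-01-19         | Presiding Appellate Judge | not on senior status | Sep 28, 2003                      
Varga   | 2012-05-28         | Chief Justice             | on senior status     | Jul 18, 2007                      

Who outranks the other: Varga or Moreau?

Varga

By office: Mendoza and Varga (Chief Justice); then Tran and Moreau (Presiding Appellate Judge).
Mendoza and Varga both have date of commission 2012-05-28, so the next rule applies.
Among Mendoza and Varga, by date of first judicial appointment (later first): Mendoza (Sep 10, 2008) before Varga (Jul 18, 2007).
Tran and Moreau both have date of commission 2011-01-19, so the next rule applies.
Among Tran and Moreau, by date of first judicial appointment (later first): Tran (Sep 28, 2003) before Moreau (Apr 23, 2000).
So Varga takes precedence.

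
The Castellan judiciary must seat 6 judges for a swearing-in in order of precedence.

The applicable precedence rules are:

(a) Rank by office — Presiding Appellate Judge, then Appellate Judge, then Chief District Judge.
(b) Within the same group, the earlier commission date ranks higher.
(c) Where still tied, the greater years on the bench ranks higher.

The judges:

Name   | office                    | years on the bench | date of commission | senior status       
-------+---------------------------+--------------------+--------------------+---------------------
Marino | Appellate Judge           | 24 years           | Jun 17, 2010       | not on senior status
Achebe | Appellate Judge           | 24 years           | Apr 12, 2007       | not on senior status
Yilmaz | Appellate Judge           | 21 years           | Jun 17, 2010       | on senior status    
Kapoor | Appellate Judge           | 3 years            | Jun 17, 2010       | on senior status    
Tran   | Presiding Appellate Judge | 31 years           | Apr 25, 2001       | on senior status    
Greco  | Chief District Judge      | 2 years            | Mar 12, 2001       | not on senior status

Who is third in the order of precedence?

Marino

By office: Tran (Presiding Appellate Judge); then Achebe, Marino, Yilmaz and Kapoor (Appellate Judge); then Greco (Chief District Judge).
Among Achebe, Marino, Yilmaz and Kapoor, by date of commission (earlier first): Achebe (Apr 12, 2007) before Marino, Yilmaz and Kapoor (Jun 17, 2010).
Among Marino, Yilmaz and Kapoor, by years on the bench (higher first): Marino (24 years) before Yilmaz (21 years) before Kapoor (3 years).
Order: Tran, Achebe, Marino, Yilmaz, Kapoor, Greco.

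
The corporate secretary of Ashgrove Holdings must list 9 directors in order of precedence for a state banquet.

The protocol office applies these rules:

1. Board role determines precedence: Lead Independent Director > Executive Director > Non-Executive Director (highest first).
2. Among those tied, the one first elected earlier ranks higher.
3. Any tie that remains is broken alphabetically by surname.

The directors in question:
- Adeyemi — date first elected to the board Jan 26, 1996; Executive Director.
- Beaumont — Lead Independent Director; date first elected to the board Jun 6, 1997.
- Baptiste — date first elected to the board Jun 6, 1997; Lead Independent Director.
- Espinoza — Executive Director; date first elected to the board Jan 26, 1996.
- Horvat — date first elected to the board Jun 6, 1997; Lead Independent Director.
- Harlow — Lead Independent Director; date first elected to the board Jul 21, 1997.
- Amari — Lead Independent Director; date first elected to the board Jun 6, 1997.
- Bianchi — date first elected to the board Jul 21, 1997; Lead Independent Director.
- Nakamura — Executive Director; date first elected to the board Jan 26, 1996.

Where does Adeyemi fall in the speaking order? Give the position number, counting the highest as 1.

7

By board role: Amari, Baptiste, Beaumont, Horvat, Bianchi and Harlow (Lead Independent Director); then Adeyemi, Espinoza and Nakamura (Executive Director).
Among Amari, Baptiste, Beaumont, Horvat, Bianchi and Harlow, by date first elected to the board (earlier first): Amari, Baptiste, Beaumont and Horvat (Jun 6, 1997) before Bianchi and Harlow (Jul 21, 1997).
Among Amari, Baptiste, Beaumont and Horvat, alphabetically by surname: Amari before Baptiste before Beaumont before Horvat.
Among Bianchi and Harlow, alphabetically by surname: Bianchi before Harlow.
Adeyemi, Espinoza and Nakamura all have date first elected to the board Jan 26, 1996, so the next rule applies.
Among Adeyemi, Espinoza and Nakamura, alphabetically by surname: Adeyemi before Espinoza before Nakamura.
Order: Amari, Baptiste, Beaumont, Horvat, Bianchi, Harlow, Adeyemi, Espinoza, Nakamura. So position 7.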